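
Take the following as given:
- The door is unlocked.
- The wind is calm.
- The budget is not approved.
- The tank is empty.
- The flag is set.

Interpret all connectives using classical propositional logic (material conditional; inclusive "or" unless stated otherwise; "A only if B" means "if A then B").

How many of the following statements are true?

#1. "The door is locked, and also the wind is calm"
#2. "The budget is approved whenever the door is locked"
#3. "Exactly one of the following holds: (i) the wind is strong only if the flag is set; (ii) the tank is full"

Let G = "the door is locked" (False), N = "the wind is strong" (False), W = "the budget is approved" (False), S = "the flag is set" (True), U = "the tank is full" (False).

#1: In symbols: G and not N

not N = not False = True
G and not N = False and True = False
So #1 is false.

#2: Parsed as G -> W

G -> W = False -> False = True
So #2 is true.

#3: Parsed as (N -> S) xor U

N -> S = False -> True = True
(N -> S) xor U = True xor False = True
Hence #3 is true.

2 of the 3 statements are true (#2, #3).

2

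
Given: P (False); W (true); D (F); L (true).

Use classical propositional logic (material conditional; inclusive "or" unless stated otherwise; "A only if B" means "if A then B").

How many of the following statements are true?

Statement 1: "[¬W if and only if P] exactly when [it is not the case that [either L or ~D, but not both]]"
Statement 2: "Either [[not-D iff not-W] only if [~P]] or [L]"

Statement 1: In symbols: (¬W ↔ P) ↔ ¬(L ⊕ ¬D)

¬W = ¬T = F
¬W ↔ P = F ↔ F = T
¬D = ¬F = T
L ⊕ ¬D = T ⊕ T = F
¬(L ⊕ ¬D) = ¬F = T
(¬W ↔ P) ↔ ¬(L ⊕ ¬D) = T ↔ T = T
Hence Statement 1 is true.

Statement 2: This is ((¬D ↔ ¬W) → ¬P) ∨ L.

¬D = ¬F = T
¬W = ¬T = F
¬D ↔ ¬W = T ↔ F = F
¬P = ¬F = T
(¬D ↔ ¬W) → ¬P = F → T = T
((¬D ↔ ¬W) → ¬P) ∨ L = T ∨ T = T
Hence Statement 2 is true.

2 of the 2 statements are true.

2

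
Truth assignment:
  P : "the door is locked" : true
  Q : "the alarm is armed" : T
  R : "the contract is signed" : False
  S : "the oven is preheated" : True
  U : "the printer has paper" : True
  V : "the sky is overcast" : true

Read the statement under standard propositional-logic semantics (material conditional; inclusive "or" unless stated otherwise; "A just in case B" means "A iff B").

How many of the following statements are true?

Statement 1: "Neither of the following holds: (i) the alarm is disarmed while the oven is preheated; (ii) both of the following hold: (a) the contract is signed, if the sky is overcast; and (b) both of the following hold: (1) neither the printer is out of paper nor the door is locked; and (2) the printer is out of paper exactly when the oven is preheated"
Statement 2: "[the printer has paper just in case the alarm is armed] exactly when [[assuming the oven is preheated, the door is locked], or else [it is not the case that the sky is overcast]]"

Statement 1: In symbols: (not Q and S) nor ((V -> R) and ((not U nor P) and (not U iff S)))

not Q = not True = False
not Q and S = False and True = False
V -> R = True -> False = False
not U = not True = False
not U nor P = False nor True = False
not U = not True = False
not U iff S = False iff True = False
(not U nor P) and (not U iff S) = False and False = False
(V -> R) and ((not U nor P) and (not U iff S)) = False and False = False
(not Q and S) nor ((V -> R) and ((not U nor P) and (not U iff S))) = False nor False = True
So Statement 1 is true.

Statement 2: Formalization: (U iff Q) iff ((S -> P) or not V)

U iff Q = True iff True = True
S -> P = True -> True = True
not V = not True = False
(S -> P) or not V = True or False = True
(U iff Q) iff ((S -> P) or not V) = True iff True = True
Thus Statement 2 is true.

True statements: 2 (Statement 1, Statement 2).

2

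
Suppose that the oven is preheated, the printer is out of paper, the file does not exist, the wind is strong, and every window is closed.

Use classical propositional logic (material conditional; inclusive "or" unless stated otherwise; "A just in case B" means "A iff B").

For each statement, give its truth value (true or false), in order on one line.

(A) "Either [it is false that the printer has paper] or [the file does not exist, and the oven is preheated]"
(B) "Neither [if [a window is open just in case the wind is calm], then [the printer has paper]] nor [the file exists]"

(A) true / (B) true

Let S = "the printer has paper" (False), U = "the file exists" (False), W = "the oven is preheated" (True), M = "a window is open" (False), D = "the wind is strong" (True).

(A): Formalization: not S or (not U and W)

not S = not False = True
not U = not False = True
not U and W = True and True = True
not S or (not U and W) = True or True = True
Hence (A) is true.

(B): Formalization: ((M iff not D) -> S) nor U

not D = not True = False
M iff not D = False iff False = True
(M iff not D) -> S = True -> False = False
((M iff not D) -> S) nor U = False nor False = True
So (B) is true.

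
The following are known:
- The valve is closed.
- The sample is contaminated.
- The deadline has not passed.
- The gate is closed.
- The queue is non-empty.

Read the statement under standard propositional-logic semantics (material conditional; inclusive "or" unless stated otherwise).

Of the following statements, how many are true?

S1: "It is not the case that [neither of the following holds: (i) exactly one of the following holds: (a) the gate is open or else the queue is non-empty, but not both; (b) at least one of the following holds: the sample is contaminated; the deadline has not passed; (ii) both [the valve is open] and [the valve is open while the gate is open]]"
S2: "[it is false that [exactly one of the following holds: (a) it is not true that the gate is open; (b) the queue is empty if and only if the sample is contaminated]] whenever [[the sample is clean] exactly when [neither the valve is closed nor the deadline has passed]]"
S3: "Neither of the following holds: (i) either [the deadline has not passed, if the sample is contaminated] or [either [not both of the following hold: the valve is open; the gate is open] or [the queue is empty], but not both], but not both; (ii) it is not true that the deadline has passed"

Let N = "the gate is open" (False), Q = "the queue is empty" (False), G = "the sample is contaminated" (True), R = "the deadline has passed" (False), D = "the valve is open" (False).

S1: In symbols: not (((N xor not Q) xor (G or not R)) nor (D and (D and N)))

not Q = not False = True
N xor not Q = False xor True = True
not R = not False = True
G or not R = True or True = True
(N xor not Q) xor (G or not R) = True xor True = False
D and N = False and False = False
D and (D and N) = False and False = False
((N xor not Q) xor (G or not R)) nor (D and (D and N)) = False nor False = True
not (((N xor not Q) xor (G or not R)) nor (D and (D and N))) = not True = False
Hence S1 is false.

S2: This is (not G iff (not D nor R)) -> not (not N xor (Q iff G)).

not G = not True = False
not D = not False = True
not D nor R = True nor False = False
not G iff (not D nor R) = False iff False = True
not N = not False = True
Q iff G = False iff True = False
not N xor (Q iff G) = True xor False = True
not (not N xor (Q iff G)) = not True = False
(not G iff (not D nor R)) -> not (not N xor (Q iff G)) = True -> False = False
Thus S2 is false.

S3: Parsed as ((G -> not R) xor ((D nand N) xor Q)) nor not R

not R = not False = True
G -> not R = True -> True = True
D nand N = False nand False = True
(D nand N) xor Q = True xor False = True
(G -> not R) xor ((D nand N) xor Q) = True xor True = False
not R = not False = True
((G -> not R) xor ((D nand N) xor Q)) nor not R = False nor True = False
So S3 is false.

Count: 0.

0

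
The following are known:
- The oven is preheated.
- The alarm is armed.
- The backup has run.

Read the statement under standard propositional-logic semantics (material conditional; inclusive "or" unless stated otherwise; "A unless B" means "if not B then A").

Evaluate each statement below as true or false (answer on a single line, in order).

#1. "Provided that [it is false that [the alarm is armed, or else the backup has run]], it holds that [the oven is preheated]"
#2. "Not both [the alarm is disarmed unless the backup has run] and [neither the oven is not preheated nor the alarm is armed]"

#1 true / #2 true

Let Q = "the alarm is armed" (True), R = "the backup has run" (True), P = "the oven is preheated" (True).

#1: This is not (Q or R) -> P.

Q or R = True or True = True
not (Q or R) = not True = False
not (Q or R) -> P = False -> True = True
Thus #1 is true.

#2: This is (not Q or R) nand (not P nor Q).

not Q = not True = False
not Q or R = False or True = True
not P = not True = False
not P nor Q = False nor True = False
(not Q or R) nand (not P nor Q) = True nand False = True
Thus #2 is true.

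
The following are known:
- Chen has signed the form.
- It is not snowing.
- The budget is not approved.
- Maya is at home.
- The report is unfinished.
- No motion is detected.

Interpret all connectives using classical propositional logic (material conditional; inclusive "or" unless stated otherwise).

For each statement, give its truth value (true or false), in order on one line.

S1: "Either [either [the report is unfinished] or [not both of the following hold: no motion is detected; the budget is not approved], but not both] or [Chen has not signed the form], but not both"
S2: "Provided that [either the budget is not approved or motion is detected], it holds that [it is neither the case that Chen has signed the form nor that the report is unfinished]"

S1 True; S2 False

Let U = "the report is finished" (F), V = "motion is detected" (F), R = "the budget is approved" (F), P = "Chen has signed the form" (T).

S1: Parsed as (~U xor (~V nand ~R)) xor ~P

~U = ~F = T
~V = ~F = T
~R = ~F = T
~V nand ~R = T nand T = F
~U xor (~V nand ~R) = T xor F = T
~P = ~T = F
(~U xor (~V nand ~R)) xor ~P = T xor F = T
Hence S1 is true.

S2: In symbols: (~R | V) -> (P nor ~U)

~R = ~F = T
~R | V = T | F = T
~U = ~F = T
P nor ~U = T nor T = F
(~R | V) -> (P nor ~U) = T -> F = F
Thus S2 is false.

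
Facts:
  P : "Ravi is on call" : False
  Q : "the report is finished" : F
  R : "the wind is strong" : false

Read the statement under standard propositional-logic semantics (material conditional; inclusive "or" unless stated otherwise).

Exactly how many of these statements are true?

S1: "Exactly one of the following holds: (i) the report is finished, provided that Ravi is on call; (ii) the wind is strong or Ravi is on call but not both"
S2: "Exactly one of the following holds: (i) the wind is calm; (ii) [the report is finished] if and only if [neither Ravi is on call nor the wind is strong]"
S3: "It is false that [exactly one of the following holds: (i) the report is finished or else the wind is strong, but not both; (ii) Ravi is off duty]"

2

S1: Parsed as (P -> Q) xor (R xor P)

P -> Q = False -> False = True
R xor P = False xor False = False
(P -> Q) xor (R xor P) = True xor False = True
Thus S1 is true.

S2: This is not R xor (Q iff (P nor R)).

not R = not False = True
P nor R = False nor False = True
Q iff (P nor R) = False iff True = False
not R xor (Q iff (P nor R)) = True xor False = True
So S2 is true.

S3: Formalization: not ((Q xor R) xor not P)

Q xor R = False xor False = False
not P = not False = True
(Q xor R) xor not P = False xor True = True
not ((Q xor R) xor not P) = not True = False
So S3 is false.

True statements: 2 (S1, S2).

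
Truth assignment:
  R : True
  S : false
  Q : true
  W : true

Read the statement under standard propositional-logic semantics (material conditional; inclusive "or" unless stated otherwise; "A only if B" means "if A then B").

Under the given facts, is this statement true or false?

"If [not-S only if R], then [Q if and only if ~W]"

Values: S=F, R=T, Q=T, W=T.
Formalization: (~S -> R) -> (Q <-> ~W)

~S = ~F = T
~S -> R = T -> T = T
~W = ~T = F
Q <-> ~W = T <-> F = F
(~S -> R) -> (Q <-> ~W) = T -> F = F

False.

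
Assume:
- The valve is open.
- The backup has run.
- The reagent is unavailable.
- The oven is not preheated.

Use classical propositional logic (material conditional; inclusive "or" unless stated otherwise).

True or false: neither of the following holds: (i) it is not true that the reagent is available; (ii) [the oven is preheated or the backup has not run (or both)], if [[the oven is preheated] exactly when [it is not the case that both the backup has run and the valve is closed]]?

The statement is false.

Let H = "the reagent is available" (False), G = "the oven is preheated" (False), U = "the backup has run" (True), V = "the valve is open" (True).
Formalization: not H nor ((G iff (U nand not V)) -> (G or not U))

not H = not False = True
not V = not True = False
U nand not V = True nand False = True
G iff (U nand not V) = False iff True = False
not U = not True = False
G or not U = False or False = False
(G iff (U nand not V)) -> (G or not U) = False -> False = True
not H nor ((G iff (U nand not V)) -> (G or not U)) = True nor True = False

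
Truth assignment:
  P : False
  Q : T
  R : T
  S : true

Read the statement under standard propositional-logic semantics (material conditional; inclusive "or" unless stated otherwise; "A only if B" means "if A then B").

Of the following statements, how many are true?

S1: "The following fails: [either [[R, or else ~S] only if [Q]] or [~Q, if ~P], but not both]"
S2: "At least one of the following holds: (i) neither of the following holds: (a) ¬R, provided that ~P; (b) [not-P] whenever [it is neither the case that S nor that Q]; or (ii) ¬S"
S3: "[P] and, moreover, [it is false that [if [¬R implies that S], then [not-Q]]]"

0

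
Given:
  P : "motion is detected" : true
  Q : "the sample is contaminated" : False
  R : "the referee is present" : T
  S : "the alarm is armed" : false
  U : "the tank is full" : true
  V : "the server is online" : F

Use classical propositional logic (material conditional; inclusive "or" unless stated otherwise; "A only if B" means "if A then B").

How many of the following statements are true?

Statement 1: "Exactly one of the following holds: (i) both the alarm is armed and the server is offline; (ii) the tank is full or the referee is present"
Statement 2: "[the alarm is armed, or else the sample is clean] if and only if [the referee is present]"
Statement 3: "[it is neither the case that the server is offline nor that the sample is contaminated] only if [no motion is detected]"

3

Statement 1: In symbols: (S & ~V) xor (U | R)

~V = ~F = T
S & ~V = F & T = F
U | R = T | T = T
(S & ~V) xor (U | R) = F xor T = T
Hence Statement 1 is true.

Statement 2: Parsed as (S | ~Q) <-> R

~Q = ~F = T
S | ~Q = F | T = T
(S | ~Q) <-> R = T <-> T = T
Thus Statement 2 is true.

Statement 3: Parsed as (~V nor Q) -> ~P

~V = ~F = T
~V nor Q = T nor F = F
~P = ~T = F
(~V nor Q) -> ~P = F -> F = T
So Statement 3 is true.

Count: 3.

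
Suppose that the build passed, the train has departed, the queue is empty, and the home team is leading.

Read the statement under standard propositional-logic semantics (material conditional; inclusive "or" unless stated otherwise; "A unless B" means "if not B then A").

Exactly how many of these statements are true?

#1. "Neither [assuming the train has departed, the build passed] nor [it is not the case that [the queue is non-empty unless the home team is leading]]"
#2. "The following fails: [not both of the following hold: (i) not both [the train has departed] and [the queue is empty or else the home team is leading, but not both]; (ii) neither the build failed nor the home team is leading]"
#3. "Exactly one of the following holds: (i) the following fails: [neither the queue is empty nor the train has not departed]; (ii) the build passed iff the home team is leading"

Let Q = "the train has departed" (True), P = "the build passed" (True), R = "the queue is empty" (True), S = "the home team is leading" (True).

#1: This is (Q -> P) nor not (not R or S).

Q -> P = True -> True = True
not R = not True = False
not R or S = False or True = True
not (not R or S) = not True = False
(Q -> P) nor not (not R or S) = True nor False = False
Hence #1 is false.

#2: This is not ((Q nand (R xor S)) nand (not P nor S)).

R xor S = True xor True = False
Q nand (R xor S) = True nand False = True
not P = not True = False
not P nor S = False nor True = False
(Q nand (R xor S)) nand (not P nor S) = True nand False = True
not ((Q nand (R xor S)) nand (not P nor S)) = not True = False
Thus #2 is false.

#3: Parsed as not (R nor not Q) xor (P iff S)

not Q = not True = False
R nor not Q = True nor False = False
not (R nor not Q) = not False = True
P iff S = True iff True = True
not (R nor not Q) xor (P iff S) = True xor True = False
Thus #3 is false.

True statements: 0 (none).

0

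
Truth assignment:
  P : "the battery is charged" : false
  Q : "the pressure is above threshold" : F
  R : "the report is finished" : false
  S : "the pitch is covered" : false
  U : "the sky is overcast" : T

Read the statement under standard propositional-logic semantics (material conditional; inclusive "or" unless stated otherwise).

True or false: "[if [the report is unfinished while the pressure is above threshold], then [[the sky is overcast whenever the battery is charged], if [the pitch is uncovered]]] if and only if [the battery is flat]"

True.

Formalization: ((not R and Q) -> (not S -> (P -> U))) iff not P

not R = not False = True
not R and Q = True and False = False
not S = not False = True
P -> U = False -> True = True
not S -> (P -> U) = True -> True = True
(not R and Q) -> (not S -> (P -> U)) = False -> True = True
not P = not False = True
((not R and Q) -> (not S -> (P -> U))) iff not P = True iff True = True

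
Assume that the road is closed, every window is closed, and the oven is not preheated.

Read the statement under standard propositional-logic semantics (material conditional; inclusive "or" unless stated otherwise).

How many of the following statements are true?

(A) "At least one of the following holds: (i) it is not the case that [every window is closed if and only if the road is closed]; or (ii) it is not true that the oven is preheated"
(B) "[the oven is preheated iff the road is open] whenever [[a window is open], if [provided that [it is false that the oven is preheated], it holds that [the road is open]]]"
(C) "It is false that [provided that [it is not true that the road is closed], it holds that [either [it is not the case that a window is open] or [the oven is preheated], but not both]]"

2

Let Q = "a window is open" (F), P = "the road is closed" (T), R = "the oven is preheated" (F).

(A): In symbols: ~(~Q <-> P) | ~R

~Q = ~F = T
~Q <-> P = T <-> T = T
~(~Q <-> P) = ~T = F
~R = ~F = T
~(~Q <-> P) | ~R = F | T = T
Hence (A) is true.

(B): In symbols: ((~R -> ~P) -> Q) -> (R <-> ~P)

~R = ~F = T
~P = ~T = F
~R -> ~P = T -> F = F
(~R -> ~P) -> Q = F -> F = T
~P = ~T = F
R <-> ~P = F <-> F = T
((~R -> ~P) -> Q) -> (R <-> ~P) = T -> T = T
So (B) is true.

(C): Formalization: ~(~P -> (~Q xor R))

~P = ~T = F
~Q = ~F = T
~Q xor R = T xor F = T
~P -> (~Q xor R) = F -> T = T
~(~P -> (~Q xor R)) = ~T = F
So (C) is false.

2 of the 3 statements are true ((A), (B)).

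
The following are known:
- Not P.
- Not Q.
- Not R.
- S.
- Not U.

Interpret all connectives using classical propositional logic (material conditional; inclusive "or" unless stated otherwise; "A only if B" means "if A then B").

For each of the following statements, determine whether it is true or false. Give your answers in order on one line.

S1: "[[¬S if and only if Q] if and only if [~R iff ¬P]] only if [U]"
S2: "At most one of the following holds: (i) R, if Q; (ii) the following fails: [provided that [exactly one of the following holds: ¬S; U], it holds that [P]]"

S1 False, S2 True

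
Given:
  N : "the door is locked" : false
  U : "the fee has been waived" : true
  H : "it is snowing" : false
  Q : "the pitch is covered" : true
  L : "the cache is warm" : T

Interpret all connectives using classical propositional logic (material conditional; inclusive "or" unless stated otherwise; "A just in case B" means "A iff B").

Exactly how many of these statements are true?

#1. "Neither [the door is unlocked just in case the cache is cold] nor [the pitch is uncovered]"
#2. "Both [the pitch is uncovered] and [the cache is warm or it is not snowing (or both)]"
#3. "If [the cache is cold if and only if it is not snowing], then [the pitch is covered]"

2

#1: Parsed as (¬N ↔ ¬L) ↓ ¬Q

¬N = ¬F = T
¬L = ¬T = F
¬N ↔ ¬L = T ↔ F = F
¬Q = ¬T = F
(¬N ↔ ¬L) ↓ ¬Q = F ↓ F = T
Thus #1 is true.

#2: In symbols: ¬Q ∧ (L ∨ ¬H)

¬Q = ¬T = F
¬H = ¬F = T
L ∨ ¬H = T ∨ T = T
¬Q ∧ (L ∨ ¬H) = F ∧ T = F
Hence #2 is false.

#3: In symbols: (¬L ↔ ¬H) → Q

¬L = ¬T = F
¬H = ¬F = T
¬L ↔ ¬H = F ↔ T = F
(¬L ↔ ¬H) → Q = F → T = T
Hence #3 is true.

2 of the 3 statements are true (#1, #3).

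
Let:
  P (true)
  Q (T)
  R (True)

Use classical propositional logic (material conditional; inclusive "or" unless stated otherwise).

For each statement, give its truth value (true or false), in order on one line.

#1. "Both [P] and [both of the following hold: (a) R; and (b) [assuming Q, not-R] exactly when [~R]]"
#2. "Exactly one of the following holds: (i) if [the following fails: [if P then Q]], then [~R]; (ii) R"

#1: Parsed as P & (R & ((Q -> ~R) <-> ~R))

~R = ~T = F
Q -> ~R = T -> F = F
~R = ~T = F
(Q -> ~R) <-> ~R = F <-> F = T
R & ((Q -> ~R) <-> ~R) = T & T = T
P & (R & ((Q -> ~R) <-> ~R)) = T & T = T
So #1 is true.

#2: Parsed as (~(P -> Q) -> ~R) xor R

P -> Q = T -> T = T
~(P -> Q) = ~T = F
~R = ~T = F
~(P -> Q) -> ~R = F -> F = T
(~(P -> Q) -> ~R) xor R = T xor T = F
So #2 is false.

#1 True / #2 False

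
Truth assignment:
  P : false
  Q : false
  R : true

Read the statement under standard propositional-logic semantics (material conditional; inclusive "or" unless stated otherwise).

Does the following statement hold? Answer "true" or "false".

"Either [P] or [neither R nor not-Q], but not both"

The statement is false.

Formalization: P xor (R nor not Q)

not Q = not False = True
R nor not Q = True nor True = False
P xor (R nor not Q) = False xor False = False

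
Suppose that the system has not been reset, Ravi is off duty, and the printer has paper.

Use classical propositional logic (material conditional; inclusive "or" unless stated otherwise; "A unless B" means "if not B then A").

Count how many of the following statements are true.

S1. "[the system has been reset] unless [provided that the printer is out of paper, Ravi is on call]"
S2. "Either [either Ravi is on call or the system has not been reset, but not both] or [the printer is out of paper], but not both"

2

Let U = "the system has been reset" (False), G = "the printer has paper" (True), D = "Ravi is on call" (False).

S1: Parsed as U or (not G -> D)

not G = not True = False
not G -> D = False -> False = True
U or (not G -> D) = False or True = True
So S1 is true.

S2: This is (D xor not U) xor not G.

not U = not False = True
D xor not U = False xor True = True
not G = not True = False
(D xor not U) xor not G = True xor False = True
Hence S2 is true.

Count: 2.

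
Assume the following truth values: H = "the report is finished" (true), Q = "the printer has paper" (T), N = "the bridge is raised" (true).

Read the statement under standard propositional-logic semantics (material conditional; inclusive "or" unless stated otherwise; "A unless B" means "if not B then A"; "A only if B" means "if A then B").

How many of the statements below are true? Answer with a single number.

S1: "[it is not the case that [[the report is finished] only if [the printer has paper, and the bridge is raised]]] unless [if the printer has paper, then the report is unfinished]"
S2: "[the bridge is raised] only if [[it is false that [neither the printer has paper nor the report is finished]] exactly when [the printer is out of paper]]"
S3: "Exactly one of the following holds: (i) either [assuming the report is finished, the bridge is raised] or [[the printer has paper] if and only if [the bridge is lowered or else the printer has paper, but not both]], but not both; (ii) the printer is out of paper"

S1: Formalization: ~(H -> (Q & N)) | (Q -> ~H)

Q & N = T & T = T
H -> (Q & N) = T -> T = T
~(H -> (Q & N)) = ~T = F
~H = ~T = F
Q -> ~H = T -> F = F
~(H -> (Q & N)) | (Q -> ~H) = F | F = F
Thus S1 is false.

S2: Parsed as N -> (~(Q nor H) <-> ~Q)

Q nor H = T nor T = F
~(Q nor H) = ~F = T
~Q = ~T = F
~(Q nor H) <-> ~Q = T <-> F = F
N -> (~(Q nor H) <-> ~Q) = T -> F = F
Thus S2 is false.

S3: This is ((H -> N) xor (Q <-> (~N xor Q))) xor ~Q.

H -> N = T -> T = T
~N = ~T = F
~N xor Q = F xor T = T
Q <-> (~N xor Q) = T <-> T = T
(H -> N) xor (Q <-> (~N xor Q)) = T xor T = F
~Q = ~T = F
((H -> N) xor (Q <-> (~N xor Q))) xor ~Q = F xor F = F
Thus S3 is false.

0 of the 3 statements are true (none).

0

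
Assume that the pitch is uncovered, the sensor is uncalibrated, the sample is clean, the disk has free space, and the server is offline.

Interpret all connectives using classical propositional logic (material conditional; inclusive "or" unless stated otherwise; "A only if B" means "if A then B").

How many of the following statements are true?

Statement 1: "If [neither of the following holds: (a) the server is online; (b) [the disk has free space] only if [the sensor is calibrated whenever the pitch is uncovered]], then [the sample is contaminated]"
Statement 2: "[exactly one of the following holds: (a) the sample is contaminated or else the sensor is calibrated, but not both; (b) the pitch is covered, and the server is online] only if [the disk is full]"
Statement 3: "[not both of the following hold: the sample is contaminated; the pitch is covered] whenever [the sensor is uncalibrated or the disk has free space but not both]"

2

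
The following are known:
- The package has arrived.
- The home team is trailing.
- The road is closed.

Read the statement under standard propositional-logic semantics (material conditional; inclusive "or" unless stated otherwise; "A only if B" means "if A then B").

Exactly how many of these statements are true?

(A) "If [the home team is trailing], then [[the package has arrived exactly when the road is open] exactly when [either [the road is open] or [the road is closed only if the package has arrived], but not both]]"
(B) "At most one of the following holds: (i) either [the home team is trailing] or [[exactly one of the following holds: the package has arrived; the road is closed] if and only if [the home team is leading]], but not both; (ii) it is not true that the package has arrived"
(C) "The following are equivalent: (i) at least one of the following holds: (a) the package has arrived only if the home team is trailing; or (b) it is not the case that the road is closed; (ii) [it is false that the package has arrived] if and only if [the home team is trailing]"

Let Q = "the home team is leading" (False), P = "the package has arrived" (True), R = "the road is closed" (True).

(A): Formalization: not Q -> ((P iff not R) iff (not R xor (R -> P)))

not Q = not False = True
not R = not True = False
P iff not R = True iff False = False
not R = not True = False
R -> P = True -> True = True
not R xor (R -> P) = False xor True = True
(P iff not R) iff (not R xor (R -> P)) = False iff True = False
not Q -> ((P iff not R) iff (not R xor (R -> P))) = True -> False = False
So (A) is false.

(B): This is (not Q xor ((P xor R) iff Q)) nand not P.

not Q = not False = True
P xor R = True xor True = False
(P xor R) iff Q = False iff False = True
not Q xor ((P xor R) iff Q) = True xor True = False
not P = not True = False
(not Q xor ((P xor R) iff Q)) nand not P = False nand False = True
Hence (B) is true.

(C): Formalization: ((P -> not Q) or not R) iff (not P iff not Q)

not Q = not False = True
P -> not Q = True -> True = True
not R = not True = False
(P -> not Q) or not R = True or False = True
not P = not True = False
not Q = not False = True
not P iff not Q = False iff True = False
((P -> not Q) or not R) iff (not P iff not Q) = True iff False = False
Hence (C) is false.

True statements: 1 ((B)).

1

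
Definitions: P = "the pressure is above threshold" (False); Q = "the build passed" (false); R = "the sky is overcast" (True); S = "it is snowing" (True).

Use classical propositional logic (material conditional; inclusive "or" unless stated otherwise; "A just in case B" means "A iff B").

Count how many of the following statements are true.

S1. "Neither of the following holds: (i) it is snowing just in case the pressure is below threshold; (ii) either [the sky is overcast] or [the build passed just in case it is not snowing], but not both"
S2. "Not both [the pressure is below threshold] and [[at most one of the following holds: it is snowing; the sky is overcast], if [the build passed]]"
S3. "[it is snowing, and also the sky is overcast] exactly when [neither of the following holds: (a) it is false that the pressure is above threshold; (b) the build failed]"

S1: In symbols: (S <-> ~P) nor (R xor (Q <-> ~S))

~P = ~F = T
S <-> ~P = T <-> T = T
~S = ~T = F
Q <-> ~S = F <-> F = T
R xor (Q <-> ~S) = T xor T = F
(S <-> ~P) nor (R xor (Q <-> ~S)) = T nor F = F
So S1 is false.

S2: Formalization: ~P nand (Q -> (S nand R))

~P = ~F = T
S nand R = T nand T = F
Q -> (S nand R) = F -> F = T
~P nand (Q -> (S nand R)) = T nand T = F
Thus S2 is false.

S3: Formalization: (S & R) <-> (~P nor ~Q)

S & R = T & T = T
~P = ~F = T
~Q = ~F = T
~P nor ~Q = T nor T = F
(S & R) <-> (~P nor ~Q) = T <-> F = F
Hence S3 is false.

Count: 0.

0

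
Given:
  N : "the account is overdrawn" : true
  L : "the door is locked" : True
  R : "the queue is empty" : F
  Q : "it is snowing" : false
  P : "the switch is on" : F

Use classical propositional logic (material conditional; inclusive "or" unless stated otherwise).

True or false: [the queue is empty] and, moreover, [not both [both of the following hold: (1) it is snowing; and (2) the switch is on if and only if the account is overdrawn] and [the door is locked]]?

false

This is R & ((Q & (P <-> N)) nand L).

P <-> N = F <-> T = F
Q & (P <-> N) = F & F = F
(Q & (P <-> N)) nand L = F nand T = T
R & ((Q & (P <-> N)) nand L) = F & T = F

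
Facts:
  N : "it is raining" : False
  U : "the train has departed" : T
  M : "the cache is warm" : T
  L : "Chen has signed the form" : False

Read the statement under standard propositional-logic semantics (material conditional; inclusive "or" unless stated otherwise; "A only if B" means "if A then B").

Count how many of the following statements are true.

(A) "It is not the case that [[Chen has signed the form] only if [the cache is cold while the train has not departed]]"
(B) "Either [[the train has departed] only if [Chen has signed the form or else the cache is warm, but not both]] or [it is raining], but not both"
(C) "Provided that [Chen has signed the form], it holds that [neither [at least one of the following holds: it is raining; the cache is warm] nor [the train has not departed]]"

2

(A): In symbols: ¬(L → (¬M ∧ ¬U))

¬M = ¬T = F
¬U = ¬T = F
¬M ∧ ¬U = F ∧ F = F
L → (¬M ∧ ¬U) = F → F = T
¬(L → (¬M ∧ ¬U)) = ¬T = F
Hence (A) is false.

(B): Parsed as (U → (L ⊕ M)) ⊕ N

L ⊕ M = F ⊕ T = T
U → (L ⊕ M) = T → T = T
(U → (L ⊕ M)) ⊕ N = T ⊕ F = T
So (B) is true.

(C): In symbols: L → ((N ∨ M) ↓ ¬U)

N ∨ M = F ∨ T = T
¬U = ¬T = F
(N ∨ M) ↓ ¬U = T ↓ F = F
L → ((N ∨ M) ↓ ¬U) = F → F = T
So (C) is true.

True statements: 2 ((B), (C)).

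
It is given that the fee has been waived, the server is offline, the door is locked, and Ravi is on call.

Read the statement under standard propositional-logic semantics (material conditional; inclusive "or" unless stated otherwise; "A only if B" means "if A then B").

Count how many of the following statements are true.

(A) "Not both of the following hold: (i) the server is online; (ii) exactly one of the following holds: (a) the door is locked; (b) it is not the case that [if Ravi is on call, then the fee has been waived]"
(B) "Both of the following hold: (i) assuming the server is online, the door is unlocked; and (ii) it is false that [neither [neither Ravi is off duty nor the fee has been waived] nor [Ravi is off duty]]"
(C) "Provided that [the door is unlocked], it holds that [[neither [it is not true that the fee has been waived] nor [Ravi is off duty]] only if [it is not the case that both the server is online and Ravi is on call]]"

2

Let Q = "the server is online" (F), R = "the door is locked" (T), S = "Ravi is on call" (T), P = "the fee has been waived" (T).

(A): Parsed as Q ↑ (R ⊕ ¬(S → P))

S → P = T → T = T
¬(S → P) = ¬T = F
R ⊕ ¬(S → P) = T ⊕ F = T
Q ↑ (R ⊕ ¬(S → P)) = F ↑ T = T
Hence (A) is true.

(B): Parsed as (Q → ¬R) ∧ ¬((¬S ↓ P) ↓ ¬S)

¬R = ¬T = F
Q → ¬R = F → F = T
¬S = ¬T = F
¬S ↓ P = F ↓ T = F
¬S = ¬T = F
(¬S ↓ P) ↓ ¬S = F ↓ F = T
¬((¬S ↓ P) ↓ ¬S) = ¬T = F
(Q → ¬R) ∧ ¬((¬S ↓ P) ↓ ¬S) = T ∧ F = F
So (B) is false.

(C): In symbols: ¬R → ((¬P ↓ ¬S) → (Q ↑ S))

¬R = ¬T = F
¬P = ¬T = F
¬S = ¬T = F
¬P ↓ ¬S = F ↓ F = T
Q ↑ S = F ↑ T = T
(¬P ↓ ¬S) → (Q ↑ S) = T → T = T
¬R → ((¬P ↓ ¬S) → (Q ↑ S)) = F → T = T
So (C) is true.

True statements: 2 ((A), (C)).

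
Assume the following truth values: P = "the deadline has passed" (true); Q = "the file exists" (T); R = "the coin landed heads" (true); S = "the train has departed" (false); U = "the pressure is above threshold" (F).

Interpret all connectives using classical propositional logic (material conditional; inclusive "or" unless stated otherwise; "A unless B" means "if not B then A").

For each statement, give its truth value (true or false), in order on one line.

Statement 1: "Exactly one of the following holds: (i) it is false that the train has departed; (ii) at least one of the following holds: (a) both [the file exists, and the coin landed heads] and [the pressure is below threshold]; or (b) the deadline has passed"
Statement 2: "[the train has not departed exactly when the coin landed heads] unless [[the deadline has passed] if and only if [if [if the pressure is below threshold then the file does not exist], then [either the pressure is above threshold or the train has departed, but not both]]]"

Statement 1 False / Statement 2 True

Statement 1: Parsed as ¬S ⊕ (((Q ∧ R) ∧ ¬U) ∨ P)

¬S = ¬F = T
Q ∧ R = T ∧ T = T
¬U = ¬F = T
(Q ∧ R) ∧ ¬U = T ∧ T = T
((Q ∧ R) ∧ ¬U) ∨ P = T ∨ T = T
¬S ⊕ (((Q ∧ R) ∧ ¬U) ∨ P) = T ⊕ T = F
So Statement 1 is false.

Statement 2: Parsed as (¬S ↔ R) ∨ (P ↔ ((¬U → ¬Q) → (U ⊕ S)))

¬S = ¬F = T
¬S ↔ R = T ↔ T = T
¬U = ¬F = T
¬Q = ¬T = F
¬U → ¬Q = T → F = F
U ⊕ S = F ⊕ F = F
(¬U → ¬Q) → (U ⊕ S) = F → F = T
P ↔ ((¬U → ¬Q) → (U ⊕ S)) = T ↔ T = T
(¬S ↔ R) ∨ (P ↔ ((¬U → ¬Q) → (U ⊕ S))) = T ∨ T = T
Hence Statement 2 is true.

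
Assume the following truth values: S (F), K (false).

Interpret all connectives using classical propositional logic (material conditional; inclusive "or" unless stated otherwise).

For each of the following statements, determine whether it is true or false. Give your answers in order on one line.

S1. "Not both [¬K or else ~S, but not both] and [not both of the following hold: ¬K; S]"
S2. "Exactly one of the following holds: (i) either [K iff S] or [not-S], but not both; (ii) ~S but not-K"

S1 T, S2 T

S1: This is (not K xor not S) nand (not K nand S).

not K = not False = True
not S = not False = True
not K xor not S = True xor True = False
not K = not False = True
not K nand S = True nand False = True
(not K xor not S) nand (not K nand S) = False nand True = True
So S1 is true.

S2: Formalization: ((K iff S) xor not S) xor (not S and not K)

K iff S = False iff False = True
not S = not False = True
(K iff S) xor not S = True xor True = False
not S = not False = True
not K = not False = True
not S and not K = True and True = True
((K iff S) xor not S) xor (not S and not K) = False xor True = True
Hence S2 is true.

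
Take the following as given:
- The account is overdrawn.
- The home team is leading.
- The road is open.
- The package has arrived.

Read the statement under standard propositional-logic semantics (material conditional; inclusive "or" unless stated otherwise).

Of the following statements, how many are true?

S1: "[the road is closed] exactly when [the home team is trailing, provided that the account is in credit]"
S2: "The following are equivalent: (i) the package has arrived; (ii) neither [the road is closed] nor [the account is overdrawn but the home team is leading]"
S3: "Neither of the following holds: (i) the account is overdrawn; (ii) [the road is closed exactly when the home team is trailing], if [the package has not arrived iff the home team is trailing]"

0

Let S = "the road is closed" (False), K = "the account is overdrawn" (True), N = "the home team is leading" (True), V = "the package has arrived" (True).

S1: In symbols: S iff (not K -> not N)

not K = not True = False
not N = not True = False
not K -> not N = False -> False = True
S iff (not K -> not N) = False iff True = False
Thus S1 is false.

S2: In symbols: V iff (S nor (K and N))

K and N = True and True = True
S nor (K and N) = False nor True = False
V iff (S nor (K and N)) = True iff False = False
Hence S2 is false.

S3: This is K nor ((not V iff not N) -> (S iff not N)).

not V = not True = False
not N = not True = False
not V iff not N = False iff False = True
not N = not True = False
S iff not N = False iff False = True
(not V iff not N) -> (S iff not N) = True -> True = True
K nor ((not V iff not N) -> (S iff not N)) = True nor True = False
So S3 is false.

True statements: 0 (none).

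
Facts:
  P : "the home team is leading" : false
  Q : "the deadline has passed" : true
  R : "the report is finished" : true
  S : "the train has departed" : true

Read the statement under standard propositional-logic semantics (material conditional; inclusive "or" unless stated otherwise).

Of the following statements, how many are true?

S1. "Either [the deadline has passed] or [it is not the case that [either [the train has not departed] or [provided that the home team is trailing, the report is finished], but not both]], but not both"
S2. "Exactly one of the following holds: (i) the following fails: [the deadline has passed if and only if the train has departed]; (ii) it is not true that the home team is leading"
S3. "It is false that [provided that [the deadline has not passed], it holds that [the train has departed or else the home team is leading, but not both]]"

2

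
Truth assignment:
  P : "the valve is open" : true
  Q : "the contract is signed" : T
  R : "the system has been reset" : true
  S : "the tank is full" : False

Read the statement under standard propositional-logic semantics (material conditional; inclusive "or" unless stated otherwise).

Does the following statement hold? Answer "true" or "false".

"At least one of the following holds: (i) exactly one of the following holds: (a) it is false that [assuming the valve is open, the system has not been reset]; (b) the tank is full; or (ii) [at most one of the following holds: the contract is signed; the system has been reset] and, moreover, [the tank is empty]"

Values: P=T, R=T, S=F, Q=T.
In symbols: (~(P -> ~R) xor S) | ((Q nand R) & ~S)

~R = ~T = F
P -> ~R = T -> F = F
~(P -> ~R) = ~F = T
~(P -> ~R) xor S = T xor F = T
Q nand R = T nand T = F
~S = ~F = T
(Q nand R) & ~S = F & T = F
(~(P -> ~R) xor S) | ((Q nand R) & ~S) = T | F = T

true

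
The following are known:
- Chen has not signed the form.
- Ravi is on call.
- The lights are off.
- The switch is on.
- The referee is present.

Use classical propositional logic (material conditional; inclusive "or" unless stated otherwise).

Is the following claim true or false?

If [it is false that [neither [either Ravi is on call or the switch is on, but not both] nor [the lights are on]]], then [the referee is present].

Let H = "Ravi is on call" (T), M = "the switch is on" (T), L = "the lights are on" (F), Q = "the referee is present" (T).
Parsed as ¬((H ⊕ M) ↓ L) → Q

H ⊕ M = T ⊕ T = F
(H ⊕ M) ↓ L = F ↓ F = T
¬((H ⊕ M) ↓ L) = ¬T = F
¬((H ⊕ M) ↓ L) → Q = F → T = T

True.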